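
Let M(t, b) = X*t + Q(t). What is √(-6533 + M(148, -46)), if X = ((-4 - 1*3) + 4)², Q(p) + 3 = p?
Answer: 8*I*√79 ≈ 71.106*I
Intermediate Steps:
Q(p) = -3 + p
X = 9 (X = ((-4 - 3) + 4)² = (-7 + 4)² = (-3)² = 9)
M(t, b) = -3 + 10*t (M(t, b) = 9*t + (-3 + t) = -3 + 10*t)
√(-6533 + M(148, -46)) = √(-6533 + (-3 + 10*148)) = √(-6533 + (-3 + 1480)) = √(-6533 + 1477) = √(-5056) = 8*I*√79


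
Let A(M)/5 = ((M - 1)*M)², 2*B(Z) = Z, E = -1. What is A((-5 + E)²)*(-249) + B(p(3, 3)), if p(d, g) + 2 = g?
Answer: -3953123999/2 ≈ -1.9766e+9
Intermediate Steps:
p(d, g) = -2 + g
B(Z) = Z/2
A(M) = 5*M²*(-1 + M)² (A(M) = 5*((M - 1)*M)² = 5*((-1 + M)*M)² = 5*(M*(-1 + M))² = 5*(M²*(-1 + M)²) = 5*M²*(-1 + M)²)
A((-5 + E)²)*(-249) + B(p(3, 3)) = (5*((-5 - 1)²)²*(-1 + (-5 - 1)²)²)*(-249) + (-2 + 3)/2 = (5*((-6)²)²*(-1 + (-6)²)²)*(-249) + (½)*1 = (5*36²*(-1 + 36)²)*(-249) + ½ = (5*1296*35²)*(-249) + ½ = (5*1296*1225)*(-249) + ½ = 7938000*(-249) + ½ = -1976562000 + ½ = -3953123999/2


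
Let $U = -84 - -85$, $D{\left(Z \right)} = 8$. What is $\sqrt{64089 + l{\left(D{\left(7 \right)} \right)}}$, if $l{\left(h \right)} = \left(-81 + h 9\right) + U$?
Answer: $\sqrt{64081} \approx 253.14$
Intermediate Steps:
$U = 1$ ($U = -84 + 85 = 1$)
$l{\left(h \right)} = -80 + 9 h$ ($l{\left(h \right)} = \left(-81 + h 9\right) + 1 = \left(-81 + 9 h\right) + 1 = -80 + 9 h$)
$\sqrt{64089 + l{\left(D{\left(7 \right)} \right)}} = \sqrt{64089 + \left(-80 + 9 \cdot 8\right)} = \sqrt{64089 + \left(-80 + 72\right)} = \sqrt{64089 - 8} = \sqrt{64081}$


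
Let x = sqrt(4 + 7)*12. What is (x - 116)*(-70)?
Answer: 8120 - 840*sqrt(11) ≈ 5334.0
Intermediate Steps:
x = 12*sqrt(11) (x = sqrt(11)*12 = 12*sqrt(11) ≈ 39.799)
(x - 116)*(-70) = (12*sqrt(11) - 116)*(-70) = (-116 + 12*sqrt(11))*(-70) = 8120 - 840*sqrt(11)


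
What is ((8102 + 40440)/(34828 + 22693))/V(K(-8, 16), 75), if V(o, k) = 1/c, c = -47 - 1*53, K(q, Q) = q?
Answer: -4854200/57521 ≈ -84.390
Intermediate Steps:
c = -100 (c = -47 - 53 = -100)
V(o, k) = -1/100 (V(o, k) = 1/(-100) = -1/100)
((8102 + 40440)/(34828 + 22693))/V(K(-8, 16), 75) = ((8102 + 40440)/(34828 + 22693))/(-1/100) = (48542/57521)*(-100) = -4854200/57521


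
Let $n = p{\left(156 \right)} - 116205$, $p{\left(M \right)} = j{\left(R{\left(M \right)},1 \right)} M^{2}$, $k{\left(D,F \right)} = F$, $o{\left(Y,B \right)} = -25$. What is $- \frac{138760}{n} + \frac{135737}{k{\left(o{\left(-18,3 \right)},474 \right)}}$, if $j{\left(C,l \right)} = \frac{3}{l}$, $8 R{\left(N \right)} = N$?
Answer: $\frac{658800381}{2275042} \approx 289.58$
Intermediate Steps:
$R{\left(N \right)} = \frac{N}{8}$
$p{\left(M \right)} = 3 M^{2}$ ($p{\left(M \right)} = \frac{3}{1} M^{2} = 3 \cdot 1 M^{2} = 3 M^{2}$)
$n = -43197$ ($n = 3 \cdot 156^{2} - 116205 = 3 \cdot 24336 - 116205 = 73008 - 116205 = -43197$)
$- \frac{138760}{n} + \frac{135737}{k{\left(o{\left(-18,3 \right)},474 \right)}} = - \frac{138760}{-43197} + \frac{135737}{474} = \left(-138760\right) \left(- \frac{1}{43197}\right) + 135737 \cdot \frac{1}{474} = \frac{138760}{43197} + \frac{135737}{474} = \frac{658800381}{2275042}$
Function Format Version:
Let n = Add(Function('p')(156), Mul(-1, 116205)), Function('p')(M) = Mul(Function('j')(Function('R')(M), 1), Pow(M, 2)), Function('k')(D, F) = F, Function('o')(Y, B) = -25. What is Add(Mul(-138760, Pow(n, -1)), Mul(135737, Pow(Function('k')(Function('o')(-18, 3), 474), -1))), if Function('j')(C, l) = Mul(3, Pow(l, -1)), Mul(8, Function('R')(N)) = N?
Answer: Rational(658800381, 2275042) ≈ 289.58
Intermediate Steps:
Function('R')(N) = Mul(Rational(1, 8), N)
Function('p')(M) = Mul(3, Pow(M, 2)) (Function('p')(M) = Mul(Mul(3, Pow(1, -1)), Pow(M, 2)) = Mul(Mul(3, 1), Pow(M, 2)) = Mul(3, Pow(M, 2)))
n = -43197 (n = Add(Mul(3, Pow(156, 2)), Mul(-1, 116205)) = Add(Mul(3, 24336), -116205) = Add(73008, -116205) = -43197)
Add(Mul(-138760, Pow(n, -1)), Mul(135737, Pow(Function('k')(Function('o')(-18, 3), 474), -1))) = Add(Mul(-138760, Pow(-43197, -1)), Mul(135737, Pow(474, -1))) = Add(Mul(-138760, Rational(-1, 43197)), Mul(135737, Rational(1, 474))) = Add(Rational(138760, 43197), Rational(135737, 474)) = Rational(658800381, 2275042)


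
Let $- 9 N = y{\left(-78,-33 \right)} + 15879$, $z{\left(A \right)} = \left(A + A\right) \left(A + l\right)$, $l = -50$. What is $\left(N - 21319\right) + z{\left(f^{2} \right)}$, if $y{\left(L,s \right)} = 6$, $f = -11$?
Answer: $-5902$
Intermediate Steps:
$z{\left(A \right)} = 2 A \left(-50 + A\right)$ ($z{\left(A \right)} = \left(A + A\right) \left(A - 50\right) = 2 A \left(-50 + A\right)$)
$N = -1765$ ($N = - \frac{6 + 15879}{9} = \left(- \frac{1}{9}\right) 15885 = -1765$)
$\left(N - 21319\right) + z{\left(f^{2} \right)} = \left(-1765 - 21319\right) + 2 \left(-11\right)^{2} \left(-50 + \left(-11\right)^{2}\right) = -23084 + 2 \cdot 121 \left(-50 + 121\right) = -23084 + 2 \cdot 121 \cdot 71 = -23084 + 17182 = -5902$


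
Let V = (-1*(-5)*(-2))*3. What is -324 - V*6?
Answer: -144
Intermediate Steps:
V = -30 (V = (5*(-2))*3 = -10*3 = -30)
-324 - V*6 = -324 - (-30*6) = -324 - (-180) = -324 - 1*(-180) = -324 + 180 = -144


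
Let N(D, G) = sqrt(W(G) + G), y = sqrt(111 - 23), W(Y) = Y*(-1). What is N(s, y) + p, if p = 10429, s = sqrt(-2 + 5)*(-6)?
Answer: 10429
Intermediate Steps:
W(Y) = -Y
s = -6*sqrt(3) (s = sqrt(3)*(-6) = -6*sqrt(3) ≈ -10.392)
y = 2*sqrt(22) (y = sqrt(88) = 2*sqrt(22) ≈ 9.3808)
N(D, G) = 0 (N(D, G) = sqrt(-G + G) = sqrt(0) = 0)
N(s, y) + p = 0 + 10429 = 10429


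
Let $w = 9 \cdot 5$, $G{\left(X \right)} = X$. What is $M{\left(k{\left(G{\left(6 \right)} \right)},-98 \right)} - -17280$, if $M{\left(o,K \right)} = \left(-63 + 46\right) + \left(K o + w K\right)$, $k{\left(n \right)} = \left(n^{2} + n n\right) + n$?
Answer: $5209$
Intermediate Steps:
$w = 45$
$k{\left(n \right)} = n + 2 n^{2}$ ($k{\left(n \right)} = \left(n^{2} + n^{2}\right) + n = 2 n^{2} + n = n + 2 n^{2}$)
$M{\left(o,K \right)} = -17 + 45 K + K o$ ($M{\left(o,K \right)} = \left(-63 + 46\right) + \left(K o + 45 K\right) = -17 + \left(45 K + K o\right) = -17 + 45 K + K o$)
$M{\left(k{\left(G{\left(6 \right)} \right)},-98 \right)} - -17280 = \left(-17 + 45 \left(-98\right) - 98 \cdot 6 \left(1 + 2 \cdot 6\right)\right) - -17280 = \left(-17 - 4410 - 98 \cdot 6 \left(1 + 12\right)\right) + 17280 = \left(-17 - 4410 - 98 \cdot 6 \cdot 13\right) + 17280 = \left(-17 - 4410 - 7644\right) + 17280 = -12071 + 17280 = 5209$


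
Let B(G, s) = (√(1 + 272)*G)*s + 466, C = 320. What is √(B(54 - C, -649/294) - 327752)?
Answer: √(-144333126 + 258951*√273)/21 ≈ 563.55*I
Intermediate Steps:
B(G, s) = 466 + G*s*√273 (B(G, s) = (√273*G)*s + 466 = (G*√273)*s + 466 = G*s*√273 + 466 = 466 + G*s*√273)
√(B(54 - C, -649/294) - 327752) = √((466 + (54 - 1*320)*(-649/294)*√273) - 327752) = √((466 + (54 - 320)*(-649*1/294)*√273) - 327752) = √((466 - 266*(-649/294)*√273) - 327752) = √((466 + 12331*√273/21) - 327752) = √(-327286 + 12331*√273/21)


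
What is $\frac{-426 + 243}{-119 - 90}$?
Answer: $\frac{183}{209} \approx 0.8756$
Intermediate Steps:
$\frac{-426 + 243}{-119 - 90} = - \frac{183}{-209} = \left(-183\right) \left(- \frac{1}{209}\right) = \frac{183}{209}$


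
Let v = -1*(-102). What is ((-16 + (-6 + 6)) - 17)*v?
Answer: -3366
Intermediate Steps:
v = 102
((-16 + (-6 + 6)) - 17)*v = ((-16 + (-6 + 6)) - 17)*102 = ((-16 + 0) - 17)*102 = (-16 - 17)*102 = -33*102 = -3366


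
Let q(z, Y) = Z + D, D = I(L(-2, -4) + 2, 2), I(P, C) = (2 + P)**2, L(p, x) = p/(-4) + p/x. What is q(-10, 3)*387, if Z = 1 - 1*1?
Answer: 9675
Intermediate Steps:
Z = 0 (Z = 1 - 1 = 0)
L(p, x) = -p/4 + p/x (L(p, x) = p*(-1/4) + p/x = -p/4 + p/x)
D = 25 (D = (2 + ((-1/4*(-2) - 2/(-4)) + 2))**2 = (2 + ((1/2 - 2*(-1/4)) + 2))**2 = (2 + ((1/2 + 1/2) + 2))**2 = (2 + (1 + 2))**2 = (2 + 3)**2 = 5**2 = 25)
q(z, Y) = 25 (q(z, Y) = 0 + 25 = 25)
q(-10, 3)*387 = 25*387 = 9675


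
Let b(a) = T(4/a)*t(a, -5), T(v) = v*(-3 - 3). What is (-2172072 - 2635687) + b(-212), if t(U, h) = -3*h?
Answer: -254811137/53 ≈ -4.8078e+6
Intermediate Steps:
T(v) = -6*v (T(v) = v*(-6) = -6*v)
b(a) = -360/a (b(a) = (-24/a)*(-3*(-5)) = -24/a*15 = -360/a)
(-2172072 - 2635687) + b(-212) = (-2172072 - 2635687) - 360/(-212) = -4807759 - 360*(-1/212) = -4807759 + 90/53 = -254811137/53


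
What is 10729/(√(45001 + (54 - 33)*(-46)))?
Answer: 10729*√44035/44035 ≈ 51.128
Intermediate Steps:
10729/(√(45001 + (54 - 33)*(-46))) = 10729/(√(45001 + 21*(-46))) = 10729/(√(45001 - 966)) = 10729/(√44035) = 10729*(√44035/44035) = 10729*√44035/44035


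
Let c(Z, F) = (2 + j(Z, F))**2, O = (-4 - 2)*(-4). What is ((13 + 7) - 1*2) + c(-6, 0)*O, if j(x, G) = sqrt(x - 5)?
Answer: -150 + 96*I*sqrt(11) ≈ -150.0 + 318.4*I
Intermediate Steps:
j(x, G) = sqrt(-5 + x)
O = 24 (O = -6*(-4) = 24)
c(Z, F) = (2 + sqrt(-5 + Z))**2
((13 + 7) - 1*2) + c(-6, 0)*O = ((13 + 7) - 1*2) + (2 + sqrt(-5 - 6))**2*24 = (20 - 2) + (2 + sqrt(-11))**2*24 = 18 + (2 + I*sqrt(11))**2*24 = 18 + 24*(2 + I*sqrt(11))**2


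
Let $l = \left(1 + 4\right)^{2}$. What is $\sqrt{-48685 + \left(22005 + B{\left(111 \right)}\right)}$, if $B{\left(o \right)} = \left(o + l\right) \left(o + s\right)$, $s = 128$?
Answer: $8 \sqrt{91} \approx 76.315$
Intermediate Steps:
$l = 25$ ($l = 5^{2} = 25$)
$B{\left(o \right)} = \left(25 + o\right) \left(128 + o\right)$ ($B{\left(o \right)} = \left(o + 25\right) \left(o + 128\right) = \left(25 + o\right) \left(128 + o\right)$)
$\sqrt{-48685 + \left(22005 + B{\left(111 \right)}\right)} = \sqrt{-48685 + \left(22005 + \left(3200 + 111^{2} + 153 \cdot 111\right)\right)} = \sqrt{-48685 + \left(22005 + \left(3200 + 12321 + 16983\right)\right)} = \sqrt{-48685 + \left(22005 + 32504\right)} = \sqrt{-48685 + 54509} = \sqrt{5824} = 8 \sqrt{91}$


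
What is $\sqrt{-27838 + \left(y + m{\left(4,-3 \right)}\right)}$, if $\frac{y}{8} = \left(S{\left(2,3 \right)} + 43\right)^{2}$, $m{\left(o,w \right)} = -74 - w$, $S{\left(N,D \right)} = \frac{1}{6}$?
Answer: $\frac{i \sqrt{117019}}{3} \approx 114.03 i$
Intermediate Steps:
$S{\left(N,D \right)} = \frac{1}{6}$
$y = \frac{134162}{9}$ ($y = 8 \left(\frac{1}{6} + 43\right)^{2} = 8 \left(\frac{259}{6}\right)^{2} = 8 \cdot \frac{67081}{36} = \frac{134162}{9} \approx 14907.0$)
$\sqrt{-27838 + \left(y + m{\left(4,-3 \right)}\right)} = \sqrt{-27838 + \left(\frac{134162}{9} - 71\right)} = \sqrt{-27838 + \frac{133523}{9}} = \sqrt{- \frac{117019}{9}} = \frac{i \sqrt{117019}}{3}$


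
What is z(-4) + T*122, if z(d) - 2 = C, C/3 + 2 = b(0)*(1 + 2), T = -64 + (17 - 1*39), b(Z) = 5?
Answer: -10451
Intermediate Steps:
T = -86 (T = -64 + (17 - 39) = -64 - 22 = -86)
C = 39 (C = -6 + 3*(5*(1 + 2)) = -6 + 3*(5*3) = -6 + 3*15 = -6 + 45 = 39)
z(d) = 41 (z(d) = 2 + 39 = 41)
z(-4) + T*122 = 41 - 86*122 = 41 - 10492 = -10451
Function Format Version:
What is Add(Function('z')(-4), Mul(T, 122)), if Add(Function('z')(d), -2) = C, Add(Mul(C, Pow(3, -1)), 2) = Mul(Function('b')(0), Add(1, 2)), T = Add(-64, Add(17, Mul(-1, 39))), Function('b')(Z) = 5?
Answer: -10451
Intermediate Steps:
T = -86 (T = Add(-64, Add(17, -39)) = Add(-64, -22) = -86)
C = 39 (C = Add(-6, Mul(3, Mul(5, Add(1, 2)))) = Add(-6, Mul(3, Mul(5, 3))) = Add(-6, Mul(3, 15)) = Add(-6, 45) = 39)
Function('z')(d) = 41 (Function('z')(d) = Add(2, 39) = 41)
Add(Function('z')(-4), Mul(T, 122)) = Add(41, Mul(-86, 122)) = Add(41, -10492) = -10451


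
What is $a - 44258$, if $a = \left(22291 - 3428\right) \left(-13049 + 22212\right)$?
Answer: $172797411$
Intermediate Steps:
$a = 172841669$ ($a = 18863 \cdot 9163 = 172841669$)
$a - 44258 = 172841669 - 44258 = 172797411$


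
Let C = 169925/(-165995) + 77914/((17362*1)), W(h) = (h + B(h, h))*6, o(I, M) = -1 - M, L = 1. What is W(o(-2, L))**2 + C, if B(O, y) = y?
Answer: 167001808602/288200519 ≈ 579.46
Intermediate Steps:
W(h) = 12*h (W(h) = (h + h)*6 = (2*h)*6 = 12*h)
C = 998309658/288200519 (C = 169925*(-1/165995) + 77914/17362 = -33985/33199 + 77914*(1/17362) = -33985/33199 + 38957/8681 = 998309658/288200519 ≈ 3.4639)
W(o(-2, L))**2 + C = (12*(-1 - 1*1))**2 + 998309658/288200519 = (12*(-1 - 1))**2 + 998309658/288200519 = (12*(-2))**2 + 998309658/288200519 = (-24)**2 + 998309658/288200519 = 576 + 998309658/288200519 = 167001808602/288200519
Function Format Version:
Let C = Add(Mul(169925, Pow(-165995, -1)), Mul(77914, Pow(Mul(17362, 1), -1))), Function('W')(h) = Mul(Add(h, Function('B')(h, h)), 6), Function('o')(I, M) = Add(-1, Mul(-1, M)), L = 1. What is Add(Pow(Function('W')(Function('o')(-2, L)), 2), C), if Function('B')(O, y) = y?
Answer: Rational(167001808602, 288200519) ≈ 579.46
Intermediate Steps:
Function('W')(h) = Mul(12, h) (Function('W')(h) = Mul(Add(h, h), 6) = Mul(Mul(2, h), 6) = Mul(12, h))
C = Rational(998309658, 288200519) (C = Add(Mul(169925, Rational(-1, 165995)), Mul(77914, Pow(17362, -1))) = Add(Rational(-33985, 33199), Mul(77914, Rational(1, 17362))) = Add(Rational(-33985, 33199), Rational(38957, 8681)) = Rational(998309658, 288200519) ≈ 3.4639)
Add(Pow(Function('W')(Function('o')(-2, L)), 2), C) = Add(Pow(Mul(12, Add(-1, Mul(-1, 1))), 2), Rational(998309658, 288200519)) = Add(Pow(Mul(12, Add(-1, -1)), 2), Rational(998309658, 288200519)) = Add(Pow(Mul(12, -2), 2), Rational(998309658, 288200519)) = Add(Pow(-24, 2), Rational(998309658, 288200519)) = Add(576, Rational(998309658, 288200519)) = Rational(167001808602, 288200519)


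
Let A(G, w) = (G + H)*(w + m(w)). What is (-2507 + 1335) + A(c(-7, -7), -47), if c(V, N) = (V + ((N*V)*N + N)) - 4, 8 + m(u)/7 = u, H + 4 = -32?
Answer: 170332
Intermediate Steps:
H = -36 (H = -4 - 32 = -36)
m(u) = -56 + 7*u
c(V, N) = -4 + N + V + V*N² (c(V, N) = (V + (V*N² + N)) - 4 = (V + (N + V*N²)) - 4 = (N + V + V*N²) - 4 = -4 + N + V + V*N²)
A(G, w) = (-56 + 8*w)*(-36 + G) (A(G, w) = (G - 36)*(w + (-56 + 7*w)) = (-36 + G)*(-56 + 8*w) = (-56 + 8*w)*(-36 + G))
(-2507 + 1335) + A(c(-7, -7), -47) = (-2507 + 1335) + (2016 - 288*(-47) - 56*(-4 - 7 - 7 - 7*(-7)²) + 8*(-4 - 7 - 7 - 7*(-7)²)*(-47)) = -1172 + (2016 + 13536 - 56*(-4 - 7 - 7 - 7*49) + 8*(-4 - 7 - 7 - 7*49)*(-47)) = -1172 + (2016 + 13536 - 56*(-4 - 7 - 7 - 343) + 8*(-4 - 7 - 7 - 343)*(-47)) = -1172 + (2016 + 13536 - 56*(-361) + 8*(-361)*(-47)) = -1172 + (2016 + 13536 + 20216 + 135736) = -1172 + 171504 = 170332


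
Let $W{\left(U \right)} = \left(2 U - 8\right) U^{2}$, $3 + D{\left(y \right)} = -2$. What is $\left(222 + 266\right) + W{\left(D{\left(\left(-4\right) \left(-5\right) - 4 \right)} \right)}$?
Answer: $38$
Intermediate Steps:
$D{\left(y \right)} = -5$ ($D{\left(y \right)} = -3 - 2 = -5$)
$W{\left(U \right)} = U^{2} \left(-8 + 2 U\right)$ ($W{\left(U \right)} = \left(-8 + 2 U\right) U^{2} = U^{2} \left(-8 + 2 U\right)$)
$\left(222 + 266\right) + W{\left(D{\left(\left(-4\right) \left(-5\right) - 4 \right)} \right)} = \left(222 + 266\right) + 2 \left(-5\right)^{2} \left(-4 - 5\right) = 488 + 2 \cdot 25 \left(-9\right) = 488 - 450 = 38$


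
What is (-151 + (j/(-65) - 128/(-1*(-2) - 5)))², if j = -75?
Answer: 17472400/1521 ≈ 11487.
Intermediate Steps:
(-151 + (j/(-65) - 128/(-1*(-2) - 5)))² = (-151 + (-75/(-65) - 128/(-1*(-2) - 5)))² = (-151 + (-75*(-1/65) - 128/(2 - 5)))² = (-151 + (15/13 - 128/(-3)))² = (-151 + (15/13 - 128*(-⅓)))² = (-151 + (15/13 + 128/3))² = (-151 + 1709/39)² = (-4180/39)² = 17472400/1521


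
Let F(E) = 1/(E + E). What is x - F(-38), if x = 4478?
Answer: 340329/76 ≈ 4478.0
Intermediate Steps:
F(E) = 1/(2*E)
x - F(-38) = 4478 - 1/(2*(-38)) = 4478 - (-1)/(2*38) = 4478 - 1*(-1/76) = 4478 + 1/76 = 340329/76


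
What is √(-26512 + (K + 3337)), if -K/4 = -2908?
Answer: I*√11543 ≈ 107.44*I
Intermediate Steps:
K = 11632 (K = -4*(-2908) = 11632)
√(-26512 + (K + 3337)) = √(-26512 + (11632 + 3337)) = √(-26512 + 14969) = √(-11543) = I*√11543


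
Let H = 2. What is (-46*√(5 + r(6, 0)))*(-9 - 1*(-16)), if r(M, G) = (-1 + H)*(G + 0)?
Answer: -322*√5 ≈ -720.01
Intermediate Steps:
r(M, G) = G (r(M, G) = (-1 + 2)*(G + 0) = 1*G = G)
(-46*√(5 + r(6, 0)))*(-9 - 1*(-16)) = (-46*√(5 + 0))*(-9 - 1*(-16)) = (-46*√5)*(-9 + 16) = -46*√5*7 = -322*√5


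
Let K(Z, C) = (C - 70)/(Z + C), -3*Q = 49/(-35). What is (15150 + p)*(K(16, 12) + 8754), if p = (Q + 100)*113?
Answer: 48709506107/210 ≈ 2.3195e+8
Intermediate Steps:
Q = 7/15 (Q = -49/(3*(-35)) = -49*(-1)/(3*35) = -⅓*(-7/5) = 7/15 ≈ 0.46667)
p = 170291/15 (p = (7/15 + 100)*113 = (1507/15)*113 = 170291/15 ≈ 11353.)
K(Z, C) = (-70 + C)/(C + Z)
(15150 + p)*(K(16, 12) + 8754) = (15150 + 170291/15)*((-70 + 12)/(12 + 16) + 8754) = 397541*(-58/28 + 8754)/15 = 397541*((1/28)*(-58) + 8754)/15 = 397541*(-29/14 + 8754)/15 = (397541/15)*(122527/14) = 48709506107/210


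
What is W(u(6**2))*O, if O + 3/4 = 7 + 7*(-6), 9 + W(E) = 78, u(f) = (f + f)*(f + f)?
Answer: -9867/4 ≈ -2466.8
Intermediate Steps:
u(f) = 4*f**2 (u(f) = (2*f)*(2*f) = 4*f**2)
W(E) = 69 (W(E) = -9 + 78 = 69)
O = -143/4 (O = -3/4 + (7 + 7*(-6)) = -3/4 + (7 - 42) = -3/4 - 35 = -143/4 ≈ -35.750)
W(u(6**2))*O = 69*(-143/4) = -9867/4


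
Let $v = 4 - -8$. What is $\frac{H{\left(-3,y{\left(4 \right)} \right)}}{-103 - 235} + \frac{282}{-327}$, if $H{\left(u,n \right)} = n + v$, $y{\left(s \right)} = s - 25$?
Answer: $- \frac{30791}{36842} \approx -0.83576$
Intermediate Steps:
$v = 12$ ($v = 4 + 8 = 12$)
$y{\left(s \right)} = -25 + s$ ($y{\left(s \right)} = s - 25 = -25 + s$)
$H{\left(u,n \right)} = 12 + n$ ($H{\left(u,n \right)} = n + 12 = 12 + n$)
$\frac{H{\left(-3,y{\left(4 \right)} \right)}}{-103 - 235} + \frac{282}{-327} = \frac{12 + \left(-25 + 4\right)}{-103 - 235} + \frac{282}{-327} = \frac{12 - 21}{-338} + 282 \left(- \frac{1}{327}\right) = \left(-9\right) \left(- \frac{1}{338}\right) - \frac{94}{109} = \frac{9}{338} - \frac{94}{109} = - \frac{30791}{36842}$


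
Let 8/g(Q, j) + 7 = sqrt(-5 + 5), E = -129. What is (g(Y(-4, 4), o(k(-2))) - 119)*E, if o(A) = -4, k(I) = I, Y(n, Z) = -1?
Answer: 108489/7 ≈ 15498.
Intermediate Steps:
g(Q, j) = -8/7 (g(Q, j) = 8/(-7 + sqrt(-5 + 5)) = 8/(-7 + sqrt(0)) = 8/(-7 + 0) = 8/(-7) = 8*(-1/7) = -8/7)
(g(Y(-4, 4), o(k(-2))) - 119)*E = (-8/7 - 119)*(-129) = -841/7*(-129) = 108489/7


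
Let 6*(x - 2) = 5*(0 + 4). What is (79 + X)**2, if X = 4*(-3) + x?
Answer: 47089/9 ≈ 5232.1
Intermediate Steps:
x = 16/3 (x = 2 + (5*(0 + 4))/6 = 2 + (5*4)/6 = 2 + (1/6)*20 = 2 + 10/3 = 16/3 ≈ 5.3333)
X = -20/3 (X = 4*(-3) + 16/3 = -12 + 16/3 = -20/3 ≈ -6.6667)
(79 + X)**2 = (79 - 20/3)**2 = (217/3)**2 = 47089/9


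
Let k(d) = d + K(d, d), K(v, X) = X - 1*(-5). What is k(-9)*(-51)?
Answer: 663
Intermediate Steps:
K(v, X) = 5 + X (K(v, X) = X + 5 = 5 + X)
k(d) = 5 + 2*d (k(d) = d + (5 + d) = 5 + 2*d)
k(-9)*(-51) = (5 + 2*(-9))*(-51) = (5 - 18)*(-51) = -13*(-51) = 663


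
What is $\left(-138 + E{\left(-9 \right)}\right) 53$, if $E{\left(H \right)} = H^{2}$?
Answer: $-3021$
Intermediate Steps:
$\left(-138 + E{\left(-9 \right)}\right) 53 = \left(-138 + \left(-9\right)^{2}\right) 53 = \left(-138 + 81\right) 53 = \left(-57\right) 53 = -3021$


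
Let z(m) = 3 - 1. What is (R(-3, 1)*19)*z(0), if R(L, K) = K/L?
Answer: -38/3 ≈ -12.667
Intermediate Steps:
z(m) = 2
(R(-3, 1)*19)*z(0) = ((1/(-3))*19)*2 = ((1*(-⅓))*19)*2 = -⅓*19*2 = -19/3*2 = -38/3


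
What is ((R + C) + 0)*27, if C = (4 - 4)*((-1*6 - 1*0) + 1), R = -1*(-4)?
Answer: 108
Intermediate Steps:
R = 4
C = 0 (C = 0*((-6 + 0) + 1) = 0*(-6 + 1) = 0*(-5) = 0)
((R + C) + 0)*27 = ((4 + 0) + 0)*27 = (4 + 0)*27 = 4*27 = 108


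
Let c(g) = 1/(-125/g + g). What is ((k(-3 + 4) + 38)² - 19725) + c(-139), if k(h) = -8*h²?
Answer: -361364839/19196 ≈ -18825.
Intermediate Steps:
c(g) = 1/(g - 125/g)
((k(-3 + 4) + 38)² - 19725) + c(-139) = ((-8*(-3 + 4)² + 38)² - 19725) - 139/(-125 + (-139)²) = ((-8*1² + 38)² - 19725) - 139/(-125 + 19321) = ((-8*1 + 38)² - 19725) - 139/19196 = ((-8 + 38)² - 19725) - 139*1/19196 = (30² - 19725) - 139/19196 = (900 - 19725) - 139/19196 = -18825 - 139/19196 = -361364839/19196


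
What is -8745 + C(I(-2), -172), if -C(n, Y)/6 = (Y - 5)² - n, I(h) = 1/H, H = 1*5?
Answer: -983589/5 ≈ -1.9672e+5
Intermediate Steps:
H = 5
I(h) = ⅕ (I(h) = 1/5 = ⅕)
C(n, Y) = -6*(-5 + Y)² + 6*n (C(n, Y) = -6*((Y - 5)² - n) = -6*((-5 + Y)² - n) = -6*(-5 + Y)² + 6*n)
-8745 + C(I(-2), -172) = -8745 + (-6*(-5 - 172)² + 6*(⅕)) = -8745 + (-6*(-177)² + 6/5) = -8745 + (-6*31329 + 6/5) = -8745 + (-187974 + 6/5) = -8745 - 939864/5 = -983589/5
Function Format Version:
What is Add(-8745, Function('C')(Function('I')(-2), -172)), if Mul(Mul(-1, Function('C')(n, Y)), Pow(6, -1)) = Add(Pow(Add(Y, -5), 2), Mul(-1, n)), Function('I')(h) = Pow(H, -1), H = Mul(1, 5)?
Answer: Rational(-983589, 5) ≈ -1.9672e+5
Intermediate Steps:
H = 5
Function('I')(h) = Rational(1, 5) (Function('I')(h) = Pow(5, -1) = Rational(1, 5))
Function('C')(n, Y) = Add(Mul(-6, Pow(Add(-5, Y), 2)), Mul(6, n)) (Function('C')(n, Y) = Mul(-6, Add(Pow(Add(Y, -5), 2), Mul(-1, n))) = Mul(-6, Add(Pow(Add(-5, Y), 2), Mul(-1, n))) = Add(Mul(-6, Pow(Add(-5, Y), 2)), Mul(6, n)))
Add(-8745, Function('C')(Function('I')(-2), -172)) = Add(-8745, Add(Mul(-6, Pow(Add(-5, -172), 2)), Mul(6, Rational(1, 5)))) = Add(-8745, Add(Mul(-6, Pow(-177, 2)), Rational(6, 5))) = Add(-8745, Add(Mul(-6, 31329), Rational(6, 5))) = Add(-8745, Add(-187974, Rational(6, 5))) = Add(-8745, Rational(-939864, 5)) = Rational(-983589, 5)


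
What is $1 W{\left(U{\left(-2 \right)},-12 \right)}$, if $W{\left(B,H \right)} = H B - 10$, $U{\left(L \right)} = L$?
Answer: $14$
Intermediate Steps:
$W{\left(B,H \right)} = -10 + B H$ ($W{\left(B,H \right)} = B H - 10 = -10 + B H$)
$1 W{\left(U{\left(-2 \right)},-12 \right)} = 1 \left(-10 - -24\right) = 1 \left(-10 + 24\right) = 1 \cdot 14 = 14$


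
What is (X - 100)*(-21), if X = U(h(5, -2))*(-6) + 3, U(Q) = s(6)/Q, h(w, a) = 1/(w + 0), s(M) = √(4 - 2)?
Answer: 2037 + 630*√2 ≈ 2928.0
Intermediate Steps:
s(M) = √2
h(w, a) = 1/w
U(Q) = √2/Q
X = 3 - 30*√2 (X = (√2/(1/5))*(-6) + 3 = (√2/(⅕))*(-6) + 3 = (√2*5)*(-6) + 3 = (5*√2)*(-6) + 3 = -30*√2 + 3 = 3 - 30*√2 ≈ -39.426)
(X - 100)*(-21) = ((3 - 30*√2) - 100)*(-21) = (-97 - 30*√2)*(-21) = 2037 + 630*√2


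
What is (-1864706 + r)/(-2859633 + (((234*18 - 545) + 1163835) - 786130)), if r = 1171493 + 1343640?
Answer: -216809/826087 ≈ -0.26245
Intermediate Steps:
r = 2515133
(-1864706 + r)/(-2859633 + (((234*18 - 545) + 1163835) - 786130)) = (-1864706 + 2515133)/(-2859633 + (((234*18 - 545) + 1163835) - 786130)) = 650427/(-2859633 + (((4212 - 545) + 1163835) - 786130)) = 650427/(-2859633 + ((3667 + 1163835) - 786130)) = 650427/(-2859633 + (1167502 - 786130)) = 650427/(-2859633 + 381372) = 650427/(-2478261) = 650427*(-1/2478261) = -216809/826087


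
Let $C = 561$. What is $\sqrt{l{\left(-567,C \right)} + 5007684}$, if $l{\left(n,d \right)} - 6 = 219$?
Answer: $\sqrt{5007909} \approx 2237.8$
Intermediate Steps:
$l{\left(n,d \right)} = 225$ ($l{\left(n,d \right)} = 6 + 219 = 225$)
$\sqrt{l{\left(-567,C \right)} + 5007684} = \sqrt{225 + 5007684} = \sqrt{5007909}$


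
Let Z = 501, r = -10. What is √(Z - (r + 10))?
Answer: √501 ≈ 22.383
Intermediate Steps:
√(Z - (r + 10)) = √(501 - (-10 + 10)) = √(501 - 1*0) = √(501 + 0) = √501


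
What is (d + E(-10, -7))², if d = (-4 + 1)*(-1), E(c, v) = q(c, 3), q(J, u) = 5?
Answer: 64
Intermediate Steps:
E(c, v) = 5
d = 3 (d = -3*(-1) = 3)
(d + E(-10, -7))² = (3 + 5)² = 8² = 64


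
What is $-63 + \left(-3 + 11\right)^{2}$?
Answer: $1$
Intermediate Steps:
$-63 + \left(-3 + 11\right)^{2} = -63 + 8^{2} = -63 + 64 = 1$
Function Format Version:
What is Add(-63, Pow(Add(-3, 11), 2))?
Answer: 1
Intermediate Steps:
Add(-63, Pow(Add(-3, 11), 2)) = Add(-63, Pow(8, 2)) = Add(-63, 64) = 1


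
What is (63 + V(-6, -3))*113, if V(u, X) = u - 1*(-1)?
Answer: 6554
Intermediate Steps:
V(u, X) = 1 + u (V(u, X) = u + 1 = 1 + u)
(63 + V(-6, -3))*113 = (63 + (1 - 6))*113 = (63 - 5)*113 = 58*113 = 6554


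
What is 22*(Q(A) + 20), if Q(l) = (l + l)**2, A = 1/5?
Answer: 11088/25 ≈ 443.52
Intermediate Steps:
A = 1/5 (A = 1*(1/5) = 1/5 ≈ 0.20000)
Q(l) = 4*l**2 (Q(l) = (2*l)**2 = 4*l**2)
22*(Q(A) + 20) = 22*(4*(1/5)**2 + 20) = 22*(4*(1/25) + 20) = 22*(4/25 + 20) = 22*(504/25) = 11088/25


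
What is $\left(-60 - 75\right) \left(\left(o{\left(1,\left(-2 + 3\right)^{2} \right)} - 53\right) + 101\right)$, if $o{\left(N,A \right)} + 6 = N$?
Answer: $-5805$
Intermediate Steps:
$o{\left(N,A \right)} = -6 + N$
$\left(-60 - 75\right) \left(\left(o{\left(1,\left(-2 + 3\right)^{2} \right)} - 53\right) + 101\right) = \left(-60 - 75\right) \left(\left(\left(-6 + 1\right) - 53\right) + 101\right) = - 135 \left(\left(-5 - 53\right) + 101\right) = - 135 \left(-58 + 101\right) = \left(-135\right) 43 = -5805$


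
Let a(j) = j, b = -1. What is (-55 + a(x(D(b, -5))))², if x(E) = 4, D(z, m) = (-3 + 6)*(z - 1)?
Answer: 2601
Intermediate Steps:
D(z, m) = -3 + 3*z (D(z, m) = 3*(-1 + z) = -3 + 3*z)
(-55 + a(x(D(b, -5))))² = (-55 + 4)² = (-51)² = 2601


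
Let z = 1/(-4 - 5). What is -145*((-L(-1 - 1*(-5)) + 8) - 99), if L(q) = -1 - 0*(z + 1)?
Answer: 13050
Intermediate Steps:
z = -1/9 (z = 1/(-9) = -1/9 ≈ -0.11111)
L(q) = -1 (L(q) = -1 - 0*(-1/9 + 1) = -1 - 0*8/9 = -1 - 1*0 = -1 + 0 = -1)
-145*((-L(-1 - 1*(-5)) + 8) - 99) = -145*((-1*(-1) + 8) - 99) = -145*((1 + 8) - 99) = -145*(9 - 99) = -145*(-90) = 13050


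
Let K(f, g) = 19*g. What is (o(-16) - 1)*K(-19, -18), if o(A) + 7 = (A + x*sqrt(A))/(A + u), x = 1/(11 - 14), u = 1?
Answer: 11856/5 - 152*I/5 ≈ 2371.2 - 30.4*I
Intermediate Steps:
x = -1/3 (x = 1/(-3) = -1/3 ≈ -0.33333)
o(A) = -7 + (A - sqrt(A)/3)/(1 + A) (o(A) = -7 + (A - sqrt(A)/3)/(A + 1) = -7 + (A - sqrt(A)/3)/(1 + A))
(o(-16) - 1)*K(-19, -18) = ((-21 - sqrt(-16) - 18*(-16))/(3*(1 - 16)) - 1)*(19*(-18)) = ((1/3)*(-21 - 4*I + 288)/(-15) - 1)*(-342) = ((1/3)*(-1/15)*(-21 - 4*I + 288) - 1)*(-342) = ((1/3)*(-1/15)*(267 - 4*I) - 1)*(-342) = ((-89/15 + 4*I/45) - 1)*(-342) = (-104/15 + 4*I/45)*(-342) = 11856/5 - 152*I/5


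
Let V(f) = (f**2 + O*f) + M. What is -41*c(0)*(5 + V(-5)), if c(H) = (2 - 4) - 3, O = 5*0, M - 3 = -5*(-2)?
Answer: 8815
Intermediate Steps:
M = 13 (M = 3 - 5*(-2) = 3 + 10 = 13)
O = 0
V(f) = 13 + f**2 (V(f) = (f**2 + 0*f) + 13 = (f**2 + 0) + 13 = f**2 + 13 = 13 + f**2)
c(H) = -5 (c(H) = -2 - 3 = -5)
-41*c(0)*(5 + V(-5)) = -(-205)*(5 + (13 + (-5)**2)) = -(-205)*(5 + (13 + 25)) = -(-205)*(5 + 38) = -(-205)*43 = -41*(-215) = 8815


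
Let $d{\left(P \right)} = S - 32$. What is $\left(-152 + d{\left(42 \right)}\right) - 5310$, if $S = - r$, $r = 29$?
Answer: $-5523$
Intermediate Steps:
$S = -29$ ($S = \left(-1\right) 29 = -29$)
$d{\left(P \right)} = -61$ ($d{\left(P \right)} = -29 - 32 = -61$)
$\left(-152 + d{\left(42 \right)}\right) - 5310 = \left(-152 - 61\right) - 5310 = -213 - 5310 = -5523$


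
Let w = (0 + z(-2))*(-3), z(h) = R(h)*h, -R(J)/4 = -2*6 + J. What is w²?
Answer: 112896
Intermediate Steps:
R(J) = 48 - 4*J (R(J) = -4*(-2*6 + J) = -4*(-12 + J) = 48 - 4*J)
z(h) = h*(48 - 4*h) (z(h) = (48 - 4*h)*h = h*(48 - 4*h))
w = 336 (w = (0 + 4*(-2)*(12 - 1*(-2)))*(-3) = (0 + 4*(-2)*(12 + 2))*(-3) = (0 + 4*(-2)*14)*(-3) = (0 - 112)*(-3) = -112*(-3) = 336)
w² = 336² = 112896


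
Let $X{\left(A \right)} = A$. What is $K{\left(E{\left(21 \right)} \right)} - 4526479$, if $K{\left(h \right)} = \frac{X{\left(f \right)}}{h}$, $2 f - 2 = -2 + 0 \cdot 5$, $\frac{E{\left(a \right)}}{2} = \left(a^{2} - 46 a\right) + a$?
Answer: $-4526479$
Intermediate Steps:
$E{\left(a \right)} = - 90 a + 2 a^{2}$ ($E{\left(a \right)} = 2 \left(\left(a^{2} - 46 a\right) + a\right) = 2 \left(a^{2} - 45 a\right) = - 90 a + 2 a^{2}$)
$f = 0$ ($f = 1 + \frac{-2 + 0 \cdot 5}{2} = 1 + \frac{-2 + 0}{2} = 1 + \frac{1}{2} \left(-2\right) = 1 - 1 = 0$)
$K{\left(h \right)} = 0$ ($K{\left(h \right)} = \frac{0}{h} = 0$)
$K{\left(E{\left(21 \right)} \right)} - 4526479 = 0 - 4526479 = -4526479$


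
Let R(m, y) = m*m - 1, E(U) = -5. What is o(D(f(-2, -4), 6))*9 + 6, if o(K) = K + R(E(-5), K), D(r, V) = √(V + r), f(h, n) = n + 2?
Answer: 240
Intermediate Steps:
f(h, n) = 2 + n
R(m, y) = -1 + m² (R(m, y) = m² - 1 = -1 + m²)
o(K) = 24 + K (o(K) = K + (-1 + (-5)²) = K + (-1 + 25) = K + 24 = 24 + K)
o(D(f(-2, -4), 6))*9 + 6 = (24 + √(6 + (2 - 4)))*9 + 6 = (24 + √(6 - 2))*9 + 6 = (24 + √4)*9 + 6 = (24 + 2)*9 + 6 = 26*9 + 6 = 234 + 6 = 240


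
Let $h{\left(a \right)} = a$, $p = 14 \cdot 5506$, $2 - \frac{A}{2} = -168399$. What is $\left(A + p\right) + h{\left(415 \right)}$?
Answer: $414301$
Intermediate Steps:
$A = 336802$ ($A = 4 - -336798 = 4 + 336798 = 336802$)
$p = 77084$
$\left(A + p\right) + h{\left(415 \right)} = \left(336802 + 77084\right) + 415 = 413886 + 415 = 414301$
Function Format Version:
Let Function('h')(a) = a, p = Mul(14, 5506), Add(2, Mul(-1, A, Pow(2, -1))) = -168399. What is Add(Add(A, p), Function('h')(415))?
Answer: 414301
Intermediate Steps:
A = 336802 (A = Add(4, Mul(-2, -168399)) = Add(4, 336798) = 336802)
p = 77084
Add(Add(A, p), Function('h')(415)) = Add(Add(336802, 77084), 415) = Add(413886, 415) = 414301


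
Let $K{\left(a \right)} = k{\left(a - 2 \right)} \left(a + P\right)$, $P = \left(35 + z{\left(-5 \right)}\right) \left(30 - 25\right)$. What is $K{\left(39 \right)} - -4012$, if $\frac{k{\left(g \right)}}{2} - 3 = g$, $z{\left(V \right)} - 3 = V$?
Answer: $20332$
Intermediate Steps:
$z{\left(V \right)} = 3 + V$
$k{\left(g \right)} = 6 + 2 g$
$P = 165$ ($P = \left(35 + \left(3 - 5\right)\right) \left(30 - 25\right) = \left(35 - 2\right) 5 = 33 \cdot 5 = 165$)
$K{\left(a \right)} = \left(2 + 2 a\right) \left(165 + a\right)$ ($K{\left(a \right)} = \left(6 + 2 \left(a - 2\right)\right) \left(a + 165\right) = \left(6 + 2 \left(a - 2\right)\right) \left(165 + a\right) = \left(6 + 2 \left(-2 + a\right)\right) \left(165 + a\right) = \left(6 + \left(-4 + 2 a\right)\right) \left(165 + a\right) = \left(2 + 2 a\right) \left(165 + a\right)$)
$K{\left(39 \right)} - -4012 = 2 \left(1 + 39\right) \left(165 + 39\right) - -4012 = 2 \cdot 40 \cdot 204 + 4012 = 16320 + 4012 = 20332$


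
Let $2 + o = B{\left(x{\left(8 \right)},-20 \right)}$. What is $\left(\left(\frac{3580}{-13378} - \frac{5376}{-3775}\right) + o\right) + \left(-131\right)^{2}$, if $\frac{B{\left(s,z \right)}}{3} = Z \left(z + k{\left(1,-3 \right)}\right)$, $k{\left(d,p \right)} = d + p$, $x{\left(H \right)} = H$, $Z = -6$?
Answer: $\frac{443310068939}{25250975} \approx 17556.0$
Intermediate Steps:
$B{\left(s,z \right)} = 36 - 18 z$ ($B{\left(s,z \right)} = 3 \left(- 6 \left(z + \left(1 - 3\right)\right)\right) = 3 \left(- 6 \left(z - 2\right)\right) = 3 \left(- 6 \left(-2 + z\right)\right) = 3 \left(12 - 6 z\right) = 36 - 18 z$)
$o = 394$ ($o = -2 + \left(36 - -360\right) = -2 + \left(36 + 360\right) = -2 + 396 = 394$)
$\left(\left(\frac{3580}{-13378} - \frac{5376}{-3775}\right) + o\right) + \left(-131\right)^{2} = \left(\left(\frac{3580}{-13378} - \frac{5376}{-3775}\right) + 394\right) + \left(-131\right)^{2} = \left(\left(3580 \left(- \frac{1}{13378}\right) - - \frac{5376}{3775}\right) + 394\right) + 17161 = \left(\left(- \frac{1790}{6689} + \frac{5376}{3775}\right) + 394\right) + 17161 = \left(\frac{29202814}{25250975} + 394\right) + 17161 = \frac{9978086964}{25250975} + 17161 = \frac{443310068939}{25250975}$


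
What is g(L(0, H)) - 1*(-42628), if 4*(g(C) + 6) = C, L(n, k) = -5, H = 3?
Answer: 170483/4 ≈ 42621.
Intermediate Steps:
g(C) = -6 + C/4
g(L(0, H)) - 1*(-42628) = (-6 + (1/4)*(-5)) - 1*(-42628) = (-6 - 5/4) + 42628 = -29/4 + 42628 = 170483/4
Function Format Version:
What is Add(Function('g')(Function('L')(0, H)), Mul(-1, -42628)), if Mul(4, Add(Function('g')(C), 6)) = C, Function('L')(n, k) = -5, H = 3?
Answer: Rational(170483, 4) ≈ 42621.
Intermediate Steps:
Function('g')(C) = Add(-6, Mul(Rational(1, 4), C))
Add(Function('g')(Function('L')(0, H)), Mul(-1, -42628)) = Add(Add(-6, Mul(Rational(1, 4), -5)), Mul(-1, -42628)) = Add(Add(-6, Rational(-5, 4)), 42628) = Add(Rational(-29, 4), 42628) = Rational(170483, 4)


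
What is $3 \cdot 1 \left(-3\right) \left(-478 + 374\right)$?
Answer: $936$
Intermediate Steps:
$3 \cdot 1 \left(-3\right) \left(-478 + 374\right) = 3 \left(-3\right) \left(-104\right) = \left(-9\right) \left(-104\right) = 936$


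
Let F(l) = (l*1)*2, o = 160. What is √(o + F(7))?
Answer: √174 ≈ 13.191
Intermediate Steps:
F(l) = 2*l (F(l) = l*2 = 2*l)
√(o + F(7)) = √(160 + 2*7) = √(160 + 14) = √174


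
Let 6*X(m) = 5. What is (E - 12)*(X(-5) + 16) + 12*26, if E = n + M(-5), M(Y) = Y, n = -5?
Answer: -175/3 ≈ -58.333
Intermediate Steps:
X(m) = 5/6 (X(m) = (1/6)*5 = 5/6)
E = -10 (E = -5 - 5 = -10)
(E - 12)*(X(-5) + 16) + 12*26 = (-10 - 12)*(5/6 + 16) + 12*26 = -22*101/6 + 312 = -1111/3 + 312 = -175/3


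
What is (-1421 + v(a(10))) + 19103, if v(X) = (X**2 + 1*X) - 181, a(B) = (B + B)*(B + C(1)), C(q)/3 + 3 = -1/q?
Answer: 19061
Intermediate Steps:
C(q) = -9 - 3/q (C(q) = -9 + 3*(-1/q) = -9 - 3/q)
a(B) = 2*B*(-12 + B) (a(B) = (B + B)*(B + (-9 - 3/1)) = (2*B)*(B + (-9 - 3*1)) = (2*B)*(B + (-9 - 3)) = (2*B)*(B - 12) = (2*B)*(-12 + B) = 2*B*(-12 + B))
v(X) = -181 + X + X**2 (v(X) = (X**2 + X) - 181 = (X + X**2) - 181 = -181 + X + X**2)
(-1421 + v(a(10))) + 19103 = (-1421 + (-181 + 2*10*(-12 + 10) + (2*10*(-12 + 10))**2)) + 19103 = (-1421 + (-181 + 2*10*(-2) + (2*10*(-2))**2)) + 19103 = (-1421 + (-181 - 40 + (-40)**2)) + 19103 = (-1421 + (-181 - 40 + 1600)) + 19103 = (-1421 + 1379) + 19103 = -42 + 19103 = 19061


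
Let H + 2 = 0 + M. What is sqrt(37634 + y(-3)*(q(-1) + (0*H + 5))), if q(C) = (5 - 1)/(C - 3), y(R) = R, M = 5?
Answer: sqrt(37622) ≈ 193.96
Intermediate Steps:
H = 3 (H = -2 + (0 + 5) = -2 + 5 = 3)
q(C) = 4/(-3 + C)
sqrt(37634 + y(-3)*(q(-1) + (0*H + 5))) = sqrt(37634 - 3*(4/(-3 - 1) + (0*3 + 5))) = sqrt(37634 - 3*(4/(-4) + (0 + 5))) = sqrt(37634 - 3*(4*(-1/4) + 5)) = sqrt(37634 - 3*(-1 + 5)) = sqrt(37634 - 3*4) = sqrt(37634 - 12) = sqrt(37622)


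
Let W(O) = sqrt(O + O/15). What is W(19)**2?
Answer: 304/15 ≈ 20.267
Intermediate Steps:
W(O) = 4*sqrt(15)*sqrt(O)/15 (W(O) = sqrt(O + O*(1/15)) = sqrt(O + O/15) = sqrt(16*O/15) = 4*sqrt(15)*sqrt(O)/15)
W(19)**2 = (4*sqrt(15)*sqrt(19)/15)**2 = (4*sqrt(285)/15)**2 = 304/15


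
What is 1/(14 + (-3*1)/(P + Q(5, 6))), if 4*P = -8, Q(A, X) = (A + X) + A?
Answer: 14/193 ≈ 0.072539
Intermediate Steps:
Q(A, X) = X + 2*A
P = -2 (P = (¼)*(-8) = -2)
1/(14 + (-3*1)/(P + Q(5, 6))) = 1/(14 + (-3*1)/(-2 + (6 + 2*5))) = 1/(14 - 3/(-2 + (6 + 10))) = 1/(14 - 3/(-2 + 16)) = 1/(14 - 3/14) = 1/(193/14) = 14/193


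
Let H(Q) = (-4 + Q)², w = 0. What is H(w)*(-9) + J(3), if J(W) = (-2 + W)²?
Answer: -143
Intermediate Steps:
H(w)*(-9) + J(3) = (-4 + 0)²*(-9) + (-2 + 3)² = (-4)²*(-9) + 1² = 16*(-9) + 1 = -144 + 1 = -143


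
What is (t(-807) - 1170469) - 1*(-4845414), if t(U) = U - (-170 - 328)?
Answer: 3674636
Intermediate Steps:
t(U) = 498 + U (t(U) = U - 1*(-498) = U + 498 = 498 + U)
(t(-807) - 1170469) - 1*(-4845414) = ((498 - 807) - 1170469) - 1*(-4845414) = (-309 - 1170469) + 4845414 = -1170778 + 4845414 = 3674636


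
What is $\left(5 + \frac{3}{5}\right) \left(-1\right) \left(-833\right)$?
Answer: $\frac{23324}{5} \approx 4664.8$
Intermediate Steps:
$\left(5 + \frac{3}{5}\right) \left(-1\right) \left(-833\right) = \frac{28}{5} \left(-1\right) \left(-833\right) = \left(- \frac{28}{5}\right) \left(-833\right) = \frac{23324}{5}$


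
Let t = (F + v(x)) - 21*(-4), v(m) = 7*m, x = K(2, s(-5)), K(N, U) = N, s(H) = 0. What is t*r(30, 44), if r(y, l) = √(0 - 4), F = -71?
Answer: 54*I ≈ 54.0*I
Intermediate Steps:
x = 2
r(y, l) = 2*I (r(y, l) = √(-4) = 2*I)
t = 27 (t = (-71 + 7*2) - 21*(-4) = (-71 + 14) + 84 = -57 + 84 = 27)
t*r(30, 44) = 27*(2*I) = 54*I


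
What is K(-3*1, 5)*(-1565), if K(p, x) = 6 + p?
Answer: -4695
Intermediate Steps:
K(-3*1, 5)*(-1565) = (6 - 3*1)*(-1565) = (6 - 3)*(-1565) = 3*(-1565) = -4695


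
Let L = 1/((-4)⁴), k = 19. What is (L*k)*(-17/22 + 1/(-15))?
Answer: -5263/84480 ≈ -0.062299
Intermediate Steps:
L = 1/256 ≈ 0.0039063
(L*k)*(-17/22 + 1/(-15)) = ((1/256)*19)*(-17/22 + 1/(-15)) = 19*(-17*1/22 + 1*(-1/15))/256 = 19*(-17/22 - 1/15)/256 = (19/256)*(-277/330) = -5263/84480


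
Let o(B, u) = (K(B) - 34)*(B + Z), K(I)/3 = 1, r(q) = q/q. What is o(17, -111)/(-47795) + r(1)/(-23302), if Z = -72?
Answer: -723231/20249438 ≈ -0.035716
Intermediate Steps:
r(q) = 1
K(I) = 3 (K(I) = 3*1 = 3)
o(B, u) = 2232 - 31*B (o(B, u) = (3 - 34)*(B - 72) = -31*(-72 + B) = 2232 - 31*B)
o(17, -111)/(-47795) + r(1)/(-23302) = (2232 - 31*17)/(-47795) + 1/(-23302) = (2232 - 527)*(-1/47795) + 1*(-1/23302) = 1705*(-1/47795) - 1/23302 = -31/869 - 1/23302 = -723231/20249438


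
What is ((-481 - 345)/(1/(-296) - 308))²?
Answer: 59778294016/8311786561 ≈ 7.1920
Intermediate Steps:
((-481 - 345)/(1/(-296) - 308))² = (-826/(-1/296 - 308))² = (-826/(-91169/296))² = (-826*(-296/91169))² = (244496/91169)² = 59778294016/8311786561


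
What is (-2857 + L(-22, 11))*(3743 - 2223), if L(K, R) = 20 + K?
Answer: -4345680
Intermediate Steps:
(-2857 + L(-22, 11))*(3743 - 2223) = (-2857 + (20 - 22))*(3743 - 2223) = (-2857 - 2)*1520 = -2859*1520 = -4345680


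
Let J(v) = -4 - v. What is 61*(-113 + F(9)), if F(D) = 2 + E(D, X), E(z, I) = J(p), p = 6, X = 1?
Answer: -7381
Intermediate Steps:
E(z, I) = -10 (E(z, I) = -4 - 1*6 = -4 - 6 = -10)
F(D) = -8 (F(D) = 2 - 10 = -8)
61*(-113 + F(9)) = 61*(-113 - 8) = 61*(-121) = -7381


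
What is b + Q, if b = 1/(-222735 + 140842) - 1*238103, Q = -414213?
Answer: -53420114189/81893 ≈ -6.5232e+5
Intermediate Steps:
b = -19498968980/81893 (b = 1/(-81893) - 238103 = -1/81893 - 238103 = -19498968980/81893 ≈ -2.3810e+5)
b + Q = -19498968980/81893 - 414213 = -53420114189/81893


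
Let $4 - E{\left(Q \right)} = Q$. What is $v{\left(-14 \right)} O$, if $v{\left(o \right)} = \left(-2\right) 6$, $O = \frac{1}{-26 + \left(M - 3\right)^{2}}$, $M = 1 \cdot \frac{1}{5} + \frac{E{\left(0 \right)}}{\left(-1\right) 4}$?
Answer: $\frac{300}{289} \approx 1.0381$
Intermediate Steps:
$E{\left(Q \right)} = 4 - Q$
$M = - \frac{4}{5}$ ($M = 1 \cdot \frac{1}{5} + \frac{4 - 0}{\left(-1\right) 4} = 1 \cdot \frac{1}{5} + \frac{4 + 0}{-4} = \frac{1}{5} + 4 \left(- \frac{1}{4}\right) = \frac{1}{5} - 1 = - \frac{4}{5} \approx -0.8$)
$O = - \frac{25}{289}$ ($O = \frac{1}{-26 + \left(- \frac{4}{5} - 3\right)^{2}} = \frac{1}{-26 + \left(- \frac{19}{5}\right)^{2}} = \frac{1}{-26 + \frac{361}{25}} = \frac{1}{- \frac{289}{25}} = - \frac{25}{289} \approx -0.086505$)
$v{\left(o \right)} = -12$
$v{\left(-14 \right)} O = \left(-12\right) \left(- \frac{25}{289}\right) = \frac{300}{289}$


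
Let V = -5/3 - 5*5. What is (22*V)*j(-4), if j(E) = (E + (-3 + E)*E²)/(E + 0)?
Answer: -51040/3 ≈ -17013.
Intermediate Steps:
V = -80/3 (V = -5*⅓ - 25 = -5/3 - 25 = -80/3 ≈ -26.667)
j(E) = (E + E²*(-3 + E))/E
(22*V)*j(-4) = (22*(-80/3))*(1 + (-4)² - 3*(-4)) = -1760*(1 + 16 + 12)/3 = -1760/3*29 = -51040/3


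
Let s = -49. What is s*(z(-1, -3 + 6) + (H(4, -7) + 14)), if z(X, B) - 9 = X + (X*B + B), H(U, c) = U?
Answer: -1274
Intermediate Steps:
z(X, B) = 9 + B + X + B*X (z(X, B) = 9 + (X + (X*B + B)) = 9 + (X + (B*X + B)) = 9 + (X + (B + B*X)) = 9 + (B + X + B*X) = 9 + B + X + B*X)
s*(z(-1, -3 + 6) + (H(4, -7) + 14)) = -49*((9 + (-3 + 6) - 1 + (-3 + 6)*(-1)) + (4 + 14)) = -49*((9 + 3 - 1 + 3*(-1)) + 18) = -49*((9 + 3 - 1 - 3) + 18) = -49*(8 + 18) = -49*26 = -1274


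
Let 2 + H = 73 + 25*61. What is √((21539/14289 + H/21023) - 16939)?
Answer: 2*I*√382102812236646908781/300397647 ≈ 130.14*I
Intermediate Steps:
H = 1596 (H = -2 + (73 + 25*61) = -2 + (73 + 1525) = -2 + 1598 = 1596)
√((21539/14289 + H/21023) - 16939) = √((21539/14289 + 1596/21023) - 16939) = √(475619641/300397647 - 16939) = √(-5087960122892/300397647) = 2*I*√382102812236646908781/300397647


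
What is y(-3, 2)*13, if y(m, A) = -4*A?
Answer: -104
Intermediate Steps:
y(-3, 2)*13 = -4*2*13 = -8*13 = -104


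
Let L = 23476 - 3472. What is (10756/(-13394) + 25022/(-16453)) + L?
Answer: 2203899506396/110185741 ≈ 20002.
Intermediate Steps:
L = 20004
(10756/(-13394) + 25022/(-16453)) + L = (10756/(-13394) + 25022/(-16453)) + 20004 = (10756*(-1/13394) + 25022*(-1/16453)) + 20004 = (-5378/6697 - 25022/16453) + 20004 = -256056568/110185741 + 20004 = 2203899506396/110185741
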